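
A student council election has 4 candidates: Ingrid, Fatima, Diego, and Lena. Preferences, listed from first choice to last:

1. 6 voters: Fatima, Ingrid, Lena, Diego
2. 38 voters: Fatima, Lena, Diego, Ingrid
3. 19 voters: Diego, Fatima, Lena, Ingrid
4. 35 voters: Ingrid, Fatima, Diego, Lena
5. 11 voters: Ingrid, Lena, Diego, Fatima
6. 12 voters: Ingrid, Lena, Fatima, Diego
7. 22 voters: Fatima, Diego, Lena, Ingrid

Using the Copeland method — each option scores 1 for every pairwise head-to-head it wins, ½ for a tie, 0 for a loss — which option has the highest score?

Ingrid: loses to Fatima, Diego, and Lena → score 0.
Fatima: beats Ingrid, Diego, and Lena → score 3.
Diego: beats Ingrid and Lena; loses to Fatima → score 2.
Lena: beats Ingrid; loses to Fatima and Diego → score 1.
Fatima has the best pairwise record.

Fatima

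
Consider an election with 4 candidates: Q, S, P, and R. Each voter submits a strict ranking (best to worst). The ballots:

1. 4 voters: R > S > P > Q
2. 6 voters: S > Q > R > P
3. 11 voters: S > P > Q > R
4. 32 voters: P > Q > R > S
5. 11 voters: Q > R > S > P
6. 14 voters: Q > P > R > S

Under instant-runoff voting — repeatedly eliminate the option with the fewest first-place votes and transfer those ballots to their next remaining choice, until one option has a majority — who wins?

P

Round 1: Q 25, S 17, P 32, R 4. Eliminate R.
Round 2: Q 25, S 21, P 32. Eliminate S.
Round 3: Q 31, P 47. P has a majority.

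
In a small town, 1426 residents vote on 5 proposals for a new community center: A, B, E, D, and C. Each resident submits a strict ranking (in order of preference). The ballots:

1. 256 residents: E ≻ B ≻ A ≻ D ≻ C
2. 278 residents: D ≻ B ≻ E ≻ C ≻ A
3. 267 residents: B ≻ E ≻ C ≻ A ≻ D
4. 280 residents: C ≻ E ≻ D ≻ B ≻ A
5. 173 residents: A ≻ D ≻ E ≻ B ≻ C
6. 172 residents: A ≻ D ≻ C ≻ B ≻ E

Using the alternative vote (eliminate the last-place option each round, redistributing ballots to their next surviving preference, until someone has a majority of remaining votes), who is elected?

Round 1: A 345, B 267, E 256, D 278, C 280. Eliminate E.
Round 2: A 345, B 523, D 278, C 280. Eliminate D.
Round 3: A 345, B 801, C 280. B has a majority.

B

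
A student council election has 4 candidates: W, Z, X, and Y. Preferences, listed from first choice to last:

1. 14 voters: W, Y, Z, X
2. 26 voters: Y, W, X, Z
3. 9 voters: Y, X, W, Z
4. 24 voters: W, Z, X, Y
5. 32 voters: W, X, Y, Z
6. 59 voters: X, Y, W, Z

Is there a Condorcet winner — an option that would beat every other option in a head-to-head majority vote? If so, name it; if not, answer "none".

none

Checking pairwise contests:
Y beats W 94–70.
W beats Z 164–0.
W beats X 96–68.
X beats Y 115–49.
Every option loses at least one head-to-head, so there is no Condorcet winner.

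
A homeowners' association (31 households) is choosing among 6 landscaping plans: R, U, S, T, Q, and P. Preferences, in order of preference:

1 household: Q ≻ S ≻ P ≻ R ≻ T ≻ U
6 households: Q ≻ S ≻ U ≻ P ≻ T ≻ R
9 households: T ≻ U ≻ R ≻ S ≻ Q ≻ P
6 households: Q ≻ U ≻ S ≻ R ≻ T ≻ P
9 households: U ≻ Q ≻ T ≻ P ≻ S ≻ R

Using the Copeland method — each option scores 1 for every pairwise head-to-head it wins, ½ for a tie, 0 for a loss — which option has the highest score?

R: loses to U, S, T, Q, and P → score 0.
U: beats R, S, T, Q, and P → score 5.
S: beats R and P; loses to U, T, and Q → score 2.
T: beats R, S, and P; loses to U and Q → score 3.
Q: beats R, S, T, and P; loses to U → score 4.
P: beats R; loses to U, S, T, and Q → score 1.
U has the best pairwise record.

U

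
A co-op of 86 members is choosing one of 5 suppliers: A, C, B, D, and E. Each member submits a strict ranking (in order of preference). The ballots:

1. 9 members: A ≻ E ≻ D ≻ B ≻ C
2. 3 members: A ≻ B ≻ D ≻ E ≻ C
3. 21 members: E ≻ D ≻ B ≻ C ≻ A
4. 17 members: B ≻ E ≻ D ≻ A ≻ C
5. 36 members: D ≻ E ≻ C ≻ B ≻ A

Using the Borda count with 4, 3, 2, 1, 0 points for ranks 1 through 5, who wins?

A: 9·4 + 3·4 + 21·0 + 17·1 + 36·0 = 65
C: 9·0 + 3·0 + 21·1 + 17·0 + 36·2 = 93
B: 9·1 + 3·3 + 21·2 + 17·4 + 36·1 = 164
D: 9·2 + 3·2 + 21·3 + 17·2 + 36·4 = 265
E: 9·3 + 3·1 + 21·4 + 17·3 + 36·3 = 273
E has the highest Borda score (273).

E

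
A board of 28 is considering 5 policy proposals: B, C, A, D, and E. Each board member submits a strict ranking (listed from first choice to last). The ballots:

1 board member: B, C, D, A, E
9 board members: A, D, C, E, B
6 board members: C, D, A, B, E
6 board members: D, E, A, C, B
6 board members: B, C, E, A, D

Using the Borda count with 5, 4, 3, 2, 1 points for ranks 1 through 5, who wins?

B: 1·5 + 9·1 + 6·2 + 6·1 + 6·5 = 62
C: 1·4 + 9·3 + 6·5 + 6·2 + 6·4 = 97
A: 1·2 + 9·5 + 6·3 + 6·3 + 6·2 = 95
D: 1·3 + 9·4 + 6·4 + 6·5 + 6·1 = 99
E: 1·1 + 9·2 + 6·1 + 6·4 + 6·3 = 67
D has the highest Borda score (99).

D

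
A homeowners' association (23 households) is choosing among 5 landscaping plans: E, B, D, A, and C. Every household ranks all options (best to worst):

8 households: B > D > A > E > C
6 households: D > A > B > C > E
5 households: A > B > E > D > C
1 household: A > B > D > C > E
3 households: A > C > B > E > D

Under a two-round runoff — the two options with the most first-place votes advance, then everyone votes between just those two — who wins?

A

Round 1 first-place votes: E 0, B 8, D 6, A 9, C 0.
A and B advance.
Runoff: A is preferred to B by 15 voters; B by 8.
A wins the runoff.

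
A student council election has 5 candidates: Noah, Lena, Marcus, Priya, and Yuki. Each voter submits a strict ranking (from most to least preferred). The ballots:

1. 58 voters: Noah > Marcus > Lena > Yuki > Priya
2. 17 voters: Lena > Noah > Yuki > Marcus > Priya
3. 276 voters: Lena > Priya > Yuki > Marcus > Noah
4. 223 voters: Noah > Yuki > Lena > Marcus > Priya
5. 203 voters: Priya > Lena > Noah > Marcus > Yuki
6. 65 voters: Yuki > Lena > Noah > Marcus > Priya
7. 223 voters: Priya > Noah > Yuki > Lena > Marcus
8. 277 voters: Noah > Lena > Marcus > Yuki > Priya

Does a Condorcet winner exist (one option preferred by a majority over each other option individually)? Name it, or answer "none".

Checking pairwise contests:
Priya beats Noah 702–640.
Noah beats Lena 781–561.
Noah beats Marcus 1066–276.
Lena beats Priya 916–426.
Noah beats Yuki 1001–341.
Every option loses at least one head-to-head, so there is no Condorcet winner.

none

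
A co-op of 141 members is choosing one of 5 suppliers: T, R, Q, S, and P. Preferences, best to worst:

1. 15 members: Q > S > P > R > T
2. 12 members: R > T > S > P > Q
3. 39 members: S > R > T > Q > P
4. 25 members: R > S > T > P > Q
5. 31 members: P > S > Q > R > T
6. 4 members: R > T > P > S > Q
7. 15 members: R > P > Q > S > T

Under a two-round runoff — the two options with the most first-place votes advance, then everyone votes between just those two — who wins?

S

Round 1 first-place votes: T 0, R 56, Q 15, S 39, P 31.
R and S advance.
Runoff: R is preferred to S by 56 voters; S by 85.
S wins the runoff.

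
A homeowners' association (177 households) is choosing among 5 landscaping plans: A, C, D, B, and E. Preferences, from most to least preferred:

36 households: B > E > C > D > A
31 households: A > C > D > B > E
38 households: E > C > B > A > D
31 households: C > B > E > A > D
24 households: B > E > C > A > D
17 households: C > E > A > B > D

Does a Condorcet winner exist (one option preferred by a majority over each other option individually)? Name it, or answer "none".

none

Checking pairwise contests:
C beats A 146–31.
E beats C 98–79.
A beats D 141–36.
C beats B 117–60.
B beats E 122–55.
Every option loses at least one head-to-head, so there is no Condorcet winner.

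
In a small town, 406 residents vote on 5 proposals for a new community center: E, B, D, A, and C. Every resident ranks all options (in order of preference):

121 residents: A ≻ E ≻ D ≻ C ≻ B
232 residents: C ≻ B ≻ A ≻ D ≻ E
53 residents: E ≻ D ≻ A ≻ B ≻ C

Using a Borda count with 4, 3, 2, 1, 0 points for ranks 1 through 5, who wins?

E: 121·3 + 232·0 + 53·4 = 575
B: 121·0 + 232·3 + 53·1 = 749
D: 121·2 + 232·1 + 53·3 = 633
A: 121·4 + 232·2 + 53·2 = 1054
C: 121·1 + 232·4 + 53·0 = 1049
A has the highest Borda score (1054).

A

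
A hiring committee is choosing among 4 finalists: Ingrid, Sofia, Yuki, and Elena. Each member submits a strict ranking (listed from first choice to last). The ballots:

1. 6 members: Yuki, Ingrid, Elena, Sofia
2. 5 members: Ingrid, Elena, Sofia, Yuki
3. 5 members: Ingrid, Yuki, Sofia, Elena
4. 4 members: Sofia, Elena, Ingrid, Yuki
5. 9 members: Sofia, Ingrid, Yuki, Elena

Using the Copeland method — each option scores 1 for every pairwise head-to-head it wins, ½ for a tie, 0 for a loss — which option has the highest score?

Ingrid

Ingrid: beats Sofia, Yuki, and Elena → score 3.
Sofia: beats Yuki and Elena; loses to Ingrid → score 2.
Yuki: beats Elena; loses to Ingrid and Sofia → score 1.
Elena: loses to Ingrid, Sofia, and Yuki → score 0.
Ingrid has the best pairwise record.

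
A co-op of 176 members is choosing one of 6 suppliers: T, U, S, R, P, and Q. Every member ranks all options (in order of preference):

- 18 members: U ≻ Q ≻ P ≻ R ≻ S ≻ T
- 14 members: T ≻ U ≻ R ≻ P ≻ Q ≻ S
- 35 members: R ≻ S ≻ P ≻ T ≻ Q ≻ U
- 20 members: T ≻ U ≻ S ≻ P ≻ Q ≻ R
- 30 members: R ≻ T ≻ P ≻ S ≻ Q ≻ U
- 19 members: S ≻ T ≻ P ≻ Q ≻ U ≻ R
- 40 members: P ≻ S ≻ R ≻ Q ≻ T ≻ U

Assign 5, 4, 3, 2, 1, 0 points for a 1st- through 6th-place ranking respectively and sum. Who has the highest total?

T: 18·0 + 14·5 + 35·2 + 20·5 + 30·4 + 19·4 + 40·1 = 476
U: 18·5 + 14·4 + 35·0 + 20·4 + 30·0 + 19·1 + 40·0 = 245
S: 18·1 + 14·0 + 35·4 + 20·3 + 30·2 + 19·5 + 40·4 = 533
R: 18·2 + 14·3 + 35·5 + 20·0 + 30·5 + 19·0 + 40·3 = 523
P: 18·3 + 14·2 + 35·3 + 20·2 + 30·3 + 19·3 + 40·5 = 574
Q: 18·4 + 14·1 + 35·1 + 20·1 + 30·1 + 19·2 + 40·2 = 289
P has the highest Borda score (574).

P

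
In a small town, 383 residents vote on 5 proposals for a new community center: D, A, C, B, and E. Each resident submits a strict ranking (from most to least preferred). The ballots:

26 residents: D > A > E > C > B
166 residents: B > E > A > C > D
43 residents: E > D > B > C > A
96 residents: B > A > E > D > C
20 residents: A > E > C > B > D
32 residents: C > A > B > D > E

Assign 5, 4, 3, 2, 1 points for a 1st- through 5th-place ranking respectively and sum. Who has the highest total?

D: 26·5 + 166·1 + 43·4 + 96·2 + 20·1 + 32·2 = 744
A: 26·4 + 166·3 + 43·1 + 96·4 + 20·5 + 32·4 = 1257
C: 26·2 + 166·2 + 43·2 + 96·1 + 20·3 + 32·5 = 786
B: 26·1 + 166·5 + 43·3 + 96·5 + 20·2 + 32·3 = 1601
E: 26·3 + 166·4 + 43·5 + 96·3 + 20·4 + 32·1 = 1357
B has the highest Borda score (1601).

B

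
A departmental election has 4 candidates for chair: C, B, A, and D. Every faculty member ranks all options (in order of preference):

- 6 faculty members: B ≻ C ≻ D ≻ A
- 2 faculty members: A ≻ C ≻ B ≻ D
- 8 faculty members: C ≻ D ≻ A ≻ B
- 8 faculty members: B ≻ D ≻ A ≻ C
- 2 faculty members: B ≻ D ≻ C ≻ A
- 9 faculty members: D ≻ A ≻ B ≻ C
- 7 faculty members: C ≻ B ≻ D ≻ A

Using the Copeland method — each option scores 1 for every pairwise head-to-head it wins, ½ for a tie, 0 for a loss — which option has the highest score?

C: beats A and D; loses to B → score 2.
B: beats C, A, and D → score 3.
A: loses to C, B, and D → score 0.
D: beats A; loses to C and B → score 1.
B has the best pairwise record.

B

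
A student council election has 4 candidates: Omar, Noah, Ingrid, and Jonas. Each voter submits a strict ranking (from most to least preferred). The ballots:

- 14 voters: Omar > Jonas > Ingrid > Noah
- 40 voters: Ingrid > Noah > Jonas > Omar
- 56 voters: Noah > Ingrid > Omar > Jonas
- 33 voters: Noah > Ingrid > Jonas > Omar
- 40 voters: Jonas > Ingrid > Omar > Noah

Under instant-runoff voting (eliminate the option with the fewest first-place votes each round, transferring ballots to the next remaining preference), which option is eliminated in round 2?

Ingrid

Round 1: Omar 14, Noah 89, Ingrid 40, Jonas 40. Eliminate Omar.
Round 2: Noah 89, Ingrid 40, Jonas 54. Eliminate Ingrid.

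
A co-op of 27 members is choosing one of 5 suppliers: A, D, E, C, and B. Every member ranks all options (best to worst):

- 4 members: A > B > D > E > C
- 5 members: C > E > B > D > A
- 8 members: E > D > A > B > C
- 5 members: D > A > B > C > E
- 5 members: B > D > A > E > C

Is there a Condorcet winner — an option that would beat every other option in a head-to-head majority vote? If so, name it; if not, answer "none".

Checking pairwise contests:
D beats A 23–4.
B beats D 14–13.
A beats E 14–13.
A beats C 22–5.
A beats B 17–10.
Every option loses at least one head-to-head, so there is no Condorcet winner.

none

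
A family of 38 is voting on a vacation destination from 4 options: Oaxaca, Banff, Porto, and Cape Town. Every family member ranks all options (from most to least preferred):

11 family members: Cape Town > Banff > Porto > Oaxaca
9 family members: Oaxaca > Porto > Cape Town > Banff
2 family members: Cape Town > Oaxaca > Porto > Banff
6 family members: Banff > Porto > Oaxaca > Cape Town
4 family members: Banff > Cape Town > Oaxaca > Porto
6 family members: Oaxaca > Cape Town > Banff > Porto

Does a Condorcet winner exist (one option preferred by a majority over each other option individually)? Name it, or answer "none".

none

Checking pairwise contests:
Banff beats Oaxaca 21–17.
Cape Town beats Banff 28–10.
Oaxaca beats Porto 21–17.
Oaxaca beats Cape Town 21–17.
Every option loses at least one head-to-head, so there is no Condorcet winner.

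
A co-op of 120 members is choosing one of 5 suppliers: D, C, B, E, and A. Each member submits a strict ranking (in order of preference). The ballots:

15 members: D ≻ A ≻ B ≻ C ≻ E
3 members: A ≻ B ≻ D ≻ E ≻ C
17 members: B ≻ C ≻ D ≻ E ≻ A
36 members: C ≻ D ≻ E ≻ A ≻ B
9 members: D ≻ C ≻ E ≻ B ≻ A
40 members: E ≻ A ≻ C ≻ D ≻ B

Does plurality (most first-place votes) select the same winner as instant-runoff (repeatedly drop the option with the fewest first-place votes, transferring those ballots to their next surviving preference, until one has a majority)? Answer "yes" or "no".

Plurality — first-place votes: D 24, C 36, B 17, E 40, A 3. Winner: E.
Instant-runoff — R1 D 24, C 36, B 17, E 40, A 3 (A out); R2 D 24, C 36, B 20, E 40 (B out); R3 D 27, C 53, E 40 (D out); R4 C 77, E 43 (C winner). Winner: C.
The two methods disagree.

no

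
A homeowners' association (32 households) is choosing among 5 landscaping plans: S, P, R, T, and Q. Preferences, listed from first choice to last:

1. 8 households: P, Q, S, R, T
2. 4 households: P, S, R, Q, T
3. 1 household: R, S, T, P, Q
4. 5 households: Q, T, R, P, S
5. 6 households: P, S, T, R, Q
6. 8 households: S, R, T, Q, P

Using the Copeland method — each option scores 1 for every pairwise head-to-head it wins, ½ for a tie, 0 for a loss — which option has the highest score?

S: beats R, T, and Q; loses to P → score 3.
P: beats S, R, T, and Q → score 4.
R: beats T and Q; loses to S and P → score 2.
T: loses to S, P, R, and Q → score 0.
Q: beats T; loses to S, P, and R → score 1.
P has the best pairwise record.

P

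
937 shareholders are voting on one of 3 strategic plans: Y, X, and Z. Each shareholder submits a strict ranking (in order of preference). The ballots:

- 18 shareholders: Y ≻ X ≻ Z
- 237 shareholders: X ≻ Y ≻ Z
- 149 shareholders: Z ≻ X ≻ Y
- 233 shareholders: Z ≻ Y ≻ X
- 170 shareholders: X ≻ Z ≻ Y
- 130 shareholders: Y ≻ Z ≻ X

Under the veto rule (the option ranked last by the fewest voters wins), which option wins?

Last-place votes: Y 319, X 363, Z 255.
Z is ranked last by the fewest voters, so Z wins.

Z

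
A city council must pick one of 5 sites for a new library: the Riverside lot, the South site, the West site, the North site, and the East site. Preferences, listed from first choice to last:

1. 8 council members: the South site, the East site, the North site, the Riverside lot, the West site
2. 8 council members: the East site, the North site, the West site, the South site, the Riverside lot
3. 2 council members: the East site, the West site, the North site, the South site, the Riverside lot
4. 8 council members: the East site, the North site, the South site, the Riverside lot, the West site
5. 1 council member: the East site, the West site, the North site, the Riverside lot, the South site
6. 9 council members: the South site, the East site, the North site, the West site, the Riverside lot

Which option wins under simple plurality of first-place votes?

the East site

First-place votes: the Riverside lot 0, the South site 17, the West site 0, the North site 0, the East site 19.
the East site has the most first-place votes.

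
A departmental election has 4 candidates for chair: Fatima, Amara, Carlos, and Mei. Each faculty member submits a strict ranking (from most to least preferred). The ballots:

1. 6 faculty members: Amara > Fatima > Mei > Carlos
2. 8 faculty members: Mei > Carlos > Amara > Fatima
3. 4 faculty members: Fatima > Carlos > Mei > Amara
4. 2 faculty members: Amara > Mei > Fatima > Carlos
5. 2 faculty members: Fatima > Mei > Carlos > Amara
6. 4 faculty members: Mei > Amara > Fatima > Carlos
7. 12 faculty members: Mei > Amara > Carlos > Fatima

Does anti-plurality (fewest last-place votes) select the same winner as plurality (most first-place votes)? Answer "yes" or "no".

Anti-plurality — last-place votes: Fatima 20, Amara 6, Carlos 12, Mei 0. Winner: Mei.
Plurality — first-place votes: Fatima 6, Amara 8, Carlos 0, Mei 24. Winner: Mei.
The two methods agree.

yes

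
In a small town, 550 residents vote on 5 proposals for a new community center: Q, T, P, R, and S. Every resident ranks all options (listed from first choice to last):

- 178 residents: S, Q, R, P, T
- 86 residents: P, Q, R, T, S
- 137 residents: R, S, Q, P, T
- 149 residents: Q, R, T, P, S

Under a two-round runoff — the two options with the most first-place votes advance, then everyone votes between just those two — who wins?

Round 1 first-place votes: Q 149, T 0, P 86, R 137, S 178.
S and Q advance.
Runoff: S is preferred to Q by 315 voters; Q by 235.
S wins the runoff.

S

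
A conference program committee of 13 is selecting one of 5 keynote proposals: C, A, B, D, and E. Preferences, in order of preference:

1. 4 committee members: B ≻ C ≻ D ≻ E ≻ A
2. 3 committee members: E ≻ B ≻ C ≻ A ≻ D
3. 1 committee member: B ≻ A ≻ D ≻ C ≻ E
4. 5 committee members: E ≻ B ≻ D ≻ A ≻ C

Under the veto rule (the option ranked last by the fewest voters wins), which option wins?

B

Last-place votes: C 5, A 4, B 0, D 3, E 1.
B is ranked last by the fewest voters, so B wins.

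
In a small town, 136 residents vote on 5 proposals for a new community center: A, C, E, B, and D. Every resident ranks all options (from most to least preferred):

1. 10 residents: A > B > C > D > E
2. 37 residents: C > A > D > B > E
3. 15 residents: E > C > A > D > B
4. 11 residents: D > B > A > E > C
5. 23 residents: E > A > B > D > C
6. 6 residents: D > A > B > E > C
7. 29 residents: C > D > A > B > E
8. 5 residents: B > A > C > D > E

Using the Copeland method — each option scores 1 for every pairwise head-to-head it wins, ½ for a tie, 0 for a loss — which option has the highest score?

C

A: beats E, B, and D; loses to C → score 3.
C: beats A, E, B, and D → score 4.
E: loses to A, C, B, and D → score 0.
B: beats E; loses to A, C, and D → score 1.
D: beats E and B; loses to A and C → score 2.
C has the best pairwise record.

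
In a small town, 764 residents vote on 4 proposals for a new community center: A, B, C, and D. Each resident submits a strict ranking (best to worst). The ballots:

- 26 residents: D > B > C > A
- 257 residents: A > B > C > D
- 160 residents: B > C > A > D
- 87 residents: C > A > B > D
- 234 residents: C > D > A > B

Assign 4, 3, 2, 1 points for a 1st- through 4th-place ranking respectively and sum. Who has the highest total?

A: 26·1 + 257·4 + 160·2 + 87·3 + 234·2 = 2103
B: 26·3 + 257·3 + 160·4 + 87·2 + 234·1 = 1897
C: 26·2 + 257·2 + 160·3 + 87·4 + 234·4 = 2330
D: 26·4 + 257·1 + 160·1 + 87·1 + 234·3 = 1310
C has the highest Borda score (2330).

C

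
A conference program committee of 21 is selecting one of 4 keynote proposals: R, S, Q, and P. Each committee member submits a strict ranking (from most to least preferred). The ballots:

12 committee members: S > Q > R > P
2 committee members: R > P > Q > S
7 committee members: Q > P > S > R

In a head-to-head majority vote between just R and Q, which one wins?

Voters preferring R to Q: 2; preferring Q to R: 19.
Q wins the head-to-head.

Q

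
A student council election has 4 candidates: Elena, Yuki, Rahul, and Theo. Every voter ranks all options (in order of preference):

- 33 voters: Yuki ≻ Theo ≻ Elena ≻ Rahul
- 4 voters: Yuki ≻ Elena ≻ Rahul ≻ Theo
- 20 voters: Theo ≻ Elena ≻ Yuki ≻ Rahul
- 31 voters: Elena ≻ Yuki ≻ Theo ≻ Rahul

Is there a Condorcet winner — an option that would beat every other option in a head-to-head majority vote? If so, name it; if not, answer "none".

Checking pairwise contests:
Theo beats Elena 53–35.
Elena beats Yuki 51–37.
Elena beats Rahul 88–0.
Yuki beats Theo 68–20.
Every option loses at least one head-to-head, so there is no Condorcet winner.

none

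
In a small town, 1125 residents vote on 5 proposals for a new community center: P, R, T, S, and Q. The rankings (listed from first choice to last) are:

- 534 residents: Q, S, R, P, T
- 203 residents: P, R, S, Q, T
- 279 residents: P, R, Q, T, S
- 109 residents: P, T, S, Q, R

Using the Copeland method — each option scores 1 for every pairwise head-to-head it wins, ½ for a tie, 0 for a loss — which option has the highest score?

P: beats R, T, S, and Q → score 4.
R: beats T; loses to P, S, and Q → score 1.
T: loses to P, R, S, and Q → score 0.
S: beats R and T; loses to P and Q → score 2.
Q: beats R, T, and S; loses to P → score 3.
P has the best pairwise record.

P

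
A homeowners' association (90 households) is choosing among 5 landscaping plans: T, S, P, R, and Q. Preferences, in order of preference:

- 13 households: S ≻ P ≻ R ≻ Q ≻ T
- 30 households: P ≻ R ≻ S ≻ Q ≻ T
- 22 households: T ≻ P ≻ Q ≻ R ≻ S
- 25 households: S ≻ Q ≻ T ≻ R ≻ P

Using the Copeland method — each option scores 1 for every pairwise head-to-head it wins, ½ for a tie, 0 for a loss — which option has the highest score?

T: beats P and R; loses to S and Q → score 2.
S: beats T and Q; loses to P and R → score 2.
P: beats S, R, and Q; loses to T → score 3.
R: beats S; loses to T, P, and Q → score 1.
Q: beats T and R; loses to S and P → score 2.
P has the best pairwise record.

P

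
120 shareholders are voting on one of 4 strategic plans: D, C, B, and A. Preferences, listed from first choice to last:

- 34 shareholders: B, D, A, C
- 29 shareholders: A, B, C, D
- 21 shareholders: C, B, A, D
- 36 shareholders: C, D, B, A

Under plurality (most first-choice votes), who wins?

First-place votes: D 0, C 57, B 34, A 29.
C has the most first-place votes.

C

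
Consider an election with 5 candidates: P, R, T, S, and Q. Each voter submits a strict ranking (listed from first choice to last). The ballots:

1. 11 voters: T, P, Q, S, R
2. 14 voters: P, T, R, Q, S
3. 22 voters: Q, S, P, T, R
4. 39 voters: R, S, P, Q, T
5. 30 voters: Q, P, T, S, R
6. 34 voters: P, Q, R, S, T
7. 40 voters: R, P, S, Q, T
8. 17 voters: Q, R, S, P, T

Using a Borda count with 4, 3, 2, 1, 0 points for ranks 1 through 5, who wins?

P

P: 11·3 + 14·4 + 22·2 + 39·2 + 30·3 + 34·4 + 40·3 + 17·1 = 574
R: 11·0 + 14·2 + 22·0 + 39·4 + 30·0 + 34·2 + 40·4 + 17·3 = 463
T: 11·4 + 14·3 + 22·1 + 39·0 + 30·2 + 34·0 + 40·0 + 17·0 = 168
S: 11·1 + 14·0 + 22·3 + 39·3 + 30·1 + 34·1 + 40·2 + 17·2 = 372
Q: 11·2 + 14·1 + 22·4 + 39·1 + 30·4 + 34·3 + 40·1 + 17·4 = 493
P has the highest Borda score (574).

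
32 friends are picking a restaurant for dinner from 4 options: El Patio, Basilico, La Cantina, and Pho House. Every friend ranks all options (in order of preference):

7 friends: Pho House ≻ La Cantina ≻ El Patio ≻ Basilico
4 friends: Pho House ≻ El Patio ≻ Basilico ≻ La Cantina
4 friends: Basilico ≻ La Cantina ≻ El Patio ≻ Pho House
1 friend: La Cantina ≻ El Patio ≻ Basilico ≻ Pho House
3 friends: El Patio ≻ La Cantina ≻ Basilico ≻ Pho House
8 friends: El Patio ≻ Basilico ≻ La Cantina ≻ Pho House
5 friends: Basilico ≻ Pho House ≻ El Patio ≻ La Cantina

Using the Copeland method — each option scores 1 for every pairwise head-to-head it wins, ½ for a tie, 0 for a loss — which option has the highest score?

El Patio: beats Basilico and La Cantina; ties Pho House → score 2.5.
Basilico: beats La Cantina and Pho House; loses to El Patio → score 2.
La Cantina: ties Pho House; loses to El Patio and Basilico → score 0.5.
Pho House: ties El Patio and La Cantina; loses to Basilico → score 1.
El Patio has the best pairwise record.

El Patio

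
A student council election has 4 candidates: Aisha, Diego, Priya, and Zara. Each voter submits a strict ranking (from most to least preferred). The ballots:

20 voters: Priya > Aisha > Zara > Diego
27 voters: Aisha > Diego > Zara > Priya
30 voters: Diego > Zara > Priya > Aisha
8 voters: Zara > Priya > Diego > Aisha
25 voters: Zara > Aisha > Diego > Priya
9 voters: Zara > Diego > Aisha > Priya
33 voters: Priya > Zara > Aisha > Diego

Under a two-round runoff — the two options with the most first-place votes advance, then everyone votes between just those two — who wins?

Round 1 first-place votes: Aisha 27, Diego 30, Priya 53, Zara 42.
Priya and Zara advance.
Runoff: Priya is preferred to Zara by 53 voters; Zara by 99.
Zara wins the runoff.

Zara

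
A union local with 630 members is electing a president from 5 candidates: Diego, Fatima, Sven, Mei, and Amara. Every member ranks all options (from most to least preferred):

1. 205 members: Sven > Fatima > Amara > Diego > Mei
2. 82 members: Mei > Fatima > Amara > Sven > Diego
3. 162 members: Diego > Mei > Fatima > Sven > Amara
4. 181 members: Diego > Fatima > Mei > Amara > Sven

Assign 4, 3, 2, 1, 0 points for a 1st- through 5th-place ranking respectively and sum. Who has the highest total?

Fatima

Diego: 205·1 + 82·0 + 162·4 + 181·4 = 1577
Fatima: 205·3 + 82·3 + 162·2 + 181·3 = 1728
Sven: 205·4 + 82·1 + 162·1 + 181·0 = 1064
Mei: 205·0 + 82·4 + 162·3 + 181·2 = 1176
Amara: 205·2 + 82·2 + 162·0 + 181·1 = 755
Fatima has the highest Borda score (1728).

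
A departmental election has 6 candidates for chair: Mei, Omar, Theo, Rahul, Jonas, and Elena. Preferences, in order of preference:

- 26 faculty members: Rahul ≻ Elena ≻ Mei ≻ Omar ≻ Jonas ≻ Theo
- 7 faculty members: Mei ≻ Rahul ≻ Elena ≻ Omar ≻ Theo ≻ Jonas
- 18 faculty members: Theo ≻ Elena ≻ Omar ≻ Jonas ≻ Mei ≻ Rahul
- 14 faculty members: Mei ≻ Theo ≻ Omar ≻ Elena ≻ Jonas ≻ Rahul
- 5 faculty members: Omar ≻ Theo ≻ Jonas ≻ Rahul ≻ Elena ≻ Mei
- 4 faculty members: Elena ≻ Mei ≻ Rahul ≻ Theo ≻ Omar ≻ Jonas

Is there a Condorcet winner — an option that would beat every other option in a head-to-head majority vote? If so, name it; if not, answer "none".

none

Checking pairwise contests:
Elena beats Mei 53–21.
Mei beats Omar 51–23.
Mei beats Theo 51–23.
Mei beats Rahul 43–31.
Mei beats Jonas 51–23.
Rahul beats Elena 38–36.
Every option loses at least one head-to-head, so there is no Condorcet winner.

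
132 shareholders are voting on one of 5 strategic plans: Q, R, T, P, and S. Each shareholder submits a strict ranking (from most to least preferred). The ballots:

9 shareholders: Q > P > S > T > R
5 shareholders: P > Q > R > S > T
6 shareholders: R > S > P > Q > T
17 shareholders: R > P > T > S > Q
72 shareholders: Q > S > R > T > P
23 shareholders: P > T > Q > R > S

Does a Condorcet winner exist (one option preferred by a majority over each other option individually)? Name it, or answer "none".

Q

Q vs R: 109–23 for Q.
Q vs T: 92–40 for Q.
Q vs P: 81–51 for Q.
Q vs S: 109–23 for Q.
Q beats every other option head-to-head.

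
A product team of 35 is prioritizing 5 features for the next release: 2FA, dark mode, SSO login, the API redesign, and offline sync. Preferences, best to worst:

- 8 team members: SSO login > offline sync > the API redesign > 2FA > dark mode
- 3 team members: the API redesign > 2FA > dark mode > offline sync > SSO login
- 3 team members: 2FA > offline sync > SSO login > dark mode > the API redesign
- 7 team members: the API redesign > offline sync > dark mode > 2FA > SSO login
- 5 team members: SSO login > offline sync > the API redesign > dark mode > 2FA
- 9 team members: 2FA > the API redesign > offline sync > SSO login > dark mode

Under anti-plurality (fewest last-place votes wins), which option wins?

Last-place votes: 2FA 5, dark mode 17, SSO login 10, the API redesign 3, offline sync 0.
offline sync is ranked last by the fewest voters, so offline sync wins.

offline sync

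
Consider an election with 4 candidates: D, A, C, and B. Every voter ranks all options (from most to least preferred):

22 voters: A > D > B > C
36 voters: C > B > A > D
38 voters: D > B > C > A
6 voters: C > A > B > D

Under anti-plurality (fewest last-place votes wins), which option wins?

B

Last-place votes: D 42, A 38, C 22, B 0.
B is ranked last by the fewest voters, so B wins.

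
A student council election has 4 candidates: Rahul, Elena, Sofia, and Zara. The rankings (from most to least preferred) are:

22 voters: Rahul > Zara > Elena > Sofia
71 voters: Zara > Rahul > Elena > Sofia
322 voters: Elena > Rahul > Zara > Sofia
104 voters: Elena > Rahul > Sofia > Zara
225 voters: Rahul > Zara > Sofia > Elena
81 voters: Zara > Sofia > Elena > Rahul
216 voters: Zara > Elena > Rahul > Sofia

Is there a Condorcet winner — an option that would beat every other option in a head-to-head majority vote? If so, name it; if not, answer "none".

Checking pairwise contests:
Elena beats Rahul 723–318.
Zara beats Elena 615–426.
Rahul beats Sofia 960–81.
Rahul beats Zara 673–368.
Every option loses at least one head-to-head, so there is no Condorcet winner.

none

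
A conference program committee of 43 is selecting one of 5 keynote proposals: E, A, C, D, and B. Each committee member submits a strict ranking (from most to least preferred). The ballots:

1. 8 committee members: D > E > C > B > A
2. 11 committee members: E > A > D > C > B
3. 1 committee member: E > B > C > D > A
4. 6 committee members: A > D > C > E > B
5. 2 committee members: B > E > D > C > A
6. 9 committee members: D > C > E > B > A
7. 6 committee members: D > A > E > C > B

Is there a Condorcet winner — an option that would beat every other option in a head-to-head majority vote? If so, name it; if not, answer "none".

D vs E: 29–14 for D.
D vs A: 26–17 for D.
D vs C: 42–1 for D.
D vs B: 40–3 for D.
D beats every other option head-to-head.

D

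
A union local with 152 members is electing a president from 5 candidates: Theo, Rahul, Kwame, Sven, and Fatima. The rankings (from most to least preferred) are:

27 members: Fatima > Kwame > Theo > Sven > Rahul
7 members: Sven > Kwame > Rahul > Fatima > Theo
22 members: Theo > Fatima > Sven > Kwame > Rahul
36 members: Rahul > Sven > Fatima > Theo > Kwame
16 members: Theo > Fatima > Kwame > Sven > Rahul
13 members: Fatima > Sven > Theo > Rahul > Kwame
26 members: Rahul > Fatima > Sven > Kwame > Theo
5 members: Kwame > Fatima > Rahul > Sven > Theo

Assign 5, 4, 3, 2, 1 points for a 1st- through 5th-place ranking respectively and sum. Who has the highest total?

Theo: 27·3 + 7·1 + 22·5 + 36·2 + 16·5 + 13·3 + 26·1 + 5·1 = 420
Rahul: 27·1 + 7·3 + 22·1 + 36·5 + 16·1 + 13·2 + 26·5 + 5·3 = 437
Kwame: 27·4 + 7·4 + 22·2 + 36·1 + 16·3 + 13·1 + 26·2 + 5·5 = 354
Sven: 27·2 + 7·5 + 22·3 + 36·4 + 16·2 + 13·4 + 26·3 + 5·2 = 471
Fatima: 27·5 + 7·2 + 22·4 + 36·3 + 16·4 + 13·5 + 26·4 + 5·4 = 598
Fatima has the highest Borda score (598).

Fatima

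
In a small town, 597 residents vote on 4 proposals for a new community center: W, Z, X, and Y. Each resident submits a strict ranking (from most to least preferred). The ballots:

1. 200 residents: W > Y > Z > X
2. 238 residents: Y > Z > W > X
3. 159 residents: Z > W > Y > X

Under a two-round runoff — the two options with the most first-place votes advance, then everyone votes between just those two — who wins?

W

Round 1 first-place votes: W 200, Z 159, X 0, Y 238.
Y and W advance.
Runoff: Y is preferred to W by 238 voters; W by 359.
W wins the runoff.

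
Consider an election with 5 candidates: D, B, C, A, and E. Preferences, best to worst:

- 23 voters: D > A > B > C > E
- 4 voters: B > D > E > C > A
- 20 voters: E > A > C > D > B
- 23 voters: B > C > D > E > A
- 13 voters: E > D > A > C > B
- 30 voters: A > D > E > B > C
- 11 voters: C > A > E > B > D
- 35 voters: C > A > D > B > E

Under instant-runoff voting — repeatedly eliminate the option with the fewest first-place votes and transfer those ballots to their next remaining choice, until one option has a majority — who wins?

A

Round 1: D 23, B 27, C 46, A 30, E 33. Eliminate D.
Round 2: B 27, C 46, A 53, E 33. Eliminate B.
Round 3: C 69, A 53, E 37. Eliminate E.
Round 4: C 73, A 86. A has a majority.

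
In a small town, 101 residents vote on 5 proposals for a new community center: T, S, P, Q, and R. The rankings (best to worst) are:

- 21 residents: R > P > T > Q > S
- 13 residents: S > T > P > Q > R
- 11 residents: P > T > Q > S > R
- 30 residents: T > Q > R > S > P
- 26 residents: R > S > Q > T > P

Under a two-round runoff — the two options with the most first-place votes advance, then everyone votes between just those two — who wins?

T

Round 1 first-place votes: T 30, S 13, P 11, Q 0, R 47.
R and T advance.
Runoff: R is preferred to T by 47 voters; T by 54.
T wins the runoff.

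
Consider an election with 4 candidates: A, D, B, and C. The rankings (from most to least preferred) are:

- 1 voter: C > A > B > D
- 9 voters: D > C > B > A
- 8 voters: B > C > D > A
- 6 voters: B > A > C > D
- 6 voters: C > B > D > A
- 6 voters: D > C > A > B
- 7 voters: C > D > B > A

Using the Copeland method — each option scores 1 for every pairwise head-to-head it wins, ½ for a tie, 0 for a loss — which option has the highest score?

A: loses to D, B, and C → score 0.
D: beats A and B; loses to C → score 2.
B: beats A; loses to D and C → score 1.
C: beats A, D, and B → score 3.
C has the best pairwise record.

C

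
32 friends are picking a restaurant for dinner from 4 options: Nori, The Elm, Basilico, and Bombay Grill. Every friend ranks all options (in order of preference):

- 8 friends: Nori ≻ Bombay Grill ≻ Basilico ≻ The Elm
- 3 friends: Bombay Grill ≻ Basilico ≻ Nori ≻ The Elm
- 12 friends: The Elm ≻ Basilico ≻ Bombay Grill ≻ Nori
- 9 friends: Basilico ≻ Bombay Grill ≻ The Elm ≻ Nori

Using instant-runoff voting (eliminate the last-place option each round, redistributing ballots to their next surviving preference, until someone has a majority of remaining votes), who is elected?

Round 1: Nori 8, The Elm 12, Basilico 9, Bombay Grill 3. Eliminate Bombay Grill.
Round 2: Nori 8, The Elm 12, Basilico 12. Eliminate Nori.
Round 3: The Elm 12, Basilico 20. Basilico has a majority.

Basilico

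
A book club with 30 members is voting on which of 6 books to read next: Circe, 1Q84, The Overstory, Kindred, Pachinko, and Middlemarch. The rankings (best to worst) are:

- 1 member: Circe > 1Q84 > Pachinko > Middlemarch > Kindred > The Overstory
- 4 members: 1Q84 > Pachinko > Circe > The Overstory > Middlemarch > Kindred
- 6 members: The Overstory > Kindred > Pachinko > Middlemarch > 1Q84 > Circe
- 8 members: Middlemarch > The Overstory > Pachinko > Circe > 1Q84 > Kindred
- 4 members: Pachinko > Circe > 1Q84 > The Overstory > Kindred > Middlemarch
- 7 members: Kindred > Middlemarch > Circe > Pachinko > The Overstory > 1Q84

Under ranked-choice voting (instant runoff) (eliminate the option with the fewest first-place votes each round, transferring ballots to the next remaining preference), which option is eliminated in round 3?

The Overstory

Round 1: Circe 1, 1Q84 4, The Overstory 6, Kindred 7, Pachinko 4, Middlemarch 8. Eliminate Circe.
Round 2: 1Q84 5, The Overstory 6, Kindred 7, Pachinko 4, Middlemarch 8. Eliminate Pachinko.
Round 3: 1Q84 9, The Overstory 6, Kindred 7, Middlemarch 8. Eliminate The Overstory.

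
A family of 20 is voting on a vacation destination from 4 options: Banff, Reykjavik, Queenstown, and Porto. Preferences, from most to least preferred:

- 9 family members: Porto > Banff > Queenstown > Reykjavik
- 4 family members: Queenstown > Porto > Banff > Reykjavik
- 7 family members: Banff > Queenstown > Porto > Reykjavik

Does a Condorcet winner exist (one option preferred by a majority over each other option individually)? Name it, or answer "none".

Checking pairwise contests:
Porto beats Banff 13–7.
Banff beats Reykjavik 20–0.
Banff beats Queenstown 16–4.
Queenstown beats Porto 11–9.
Every option loses at least one head-to-head, so there is no Condorcet winner.

none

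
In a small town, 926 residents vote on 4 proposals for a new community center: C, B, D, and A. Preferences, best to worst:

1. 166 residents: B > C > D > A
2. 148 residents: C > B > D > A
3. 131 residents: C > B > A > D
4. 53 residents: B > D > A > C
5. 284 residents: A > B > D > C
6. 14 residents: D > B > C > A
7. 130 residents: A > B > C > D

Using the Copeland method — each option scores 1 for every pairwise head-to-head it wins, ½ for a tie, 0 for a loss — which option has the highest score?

B

C: beats D; loses to B and A → score 1.
B: beats C, D, and A → score 3.
D: loses to C, B, and A → score 0.
A: beats C and D; loses to B → score 2.
B has the best pairwise record.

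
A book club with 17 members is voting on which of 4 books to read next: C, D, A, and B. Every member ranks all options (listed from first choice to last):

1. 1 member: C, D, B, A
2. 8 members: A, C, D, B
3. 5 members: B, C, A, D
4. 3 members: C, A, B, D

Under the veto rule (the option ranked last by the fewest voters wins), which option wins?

C

Last-place votes: C 0, D 8, A 1, B 8.
C is ranked last by the fewest voters, so C wins.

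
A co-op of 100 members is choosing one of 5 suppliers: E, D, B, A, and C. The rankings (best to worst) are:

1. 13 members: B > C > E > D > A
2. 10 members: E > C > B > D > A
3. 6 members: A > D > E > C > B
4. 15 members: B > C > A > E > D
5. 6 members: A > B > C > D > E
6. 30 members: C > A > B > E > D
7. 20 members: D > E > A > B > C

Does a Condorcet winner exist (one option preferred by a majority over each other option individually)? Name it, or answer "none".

none

Checking pairwise contests:
B beats E 64–36.
E beats D 68–32.
A beats B 62–38.
C beats A 68–32.
B beats C 54–46.
Every option loses at least one head-to-head, so there is no Condorcet winner.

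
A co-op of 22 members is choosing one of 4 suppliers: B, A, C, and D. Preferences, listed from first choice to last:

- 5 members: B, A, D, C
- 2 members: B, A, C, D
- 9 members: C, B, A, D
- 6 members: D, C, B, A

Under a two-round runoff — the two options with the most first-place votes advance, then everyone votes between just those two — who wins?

C

Round 1 first-place votes: B 7, A 0, C 9, D 6.
C and B advance.
Runoff: C is preferred to B by 15 voters; B by 7.
C wins the runoff.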